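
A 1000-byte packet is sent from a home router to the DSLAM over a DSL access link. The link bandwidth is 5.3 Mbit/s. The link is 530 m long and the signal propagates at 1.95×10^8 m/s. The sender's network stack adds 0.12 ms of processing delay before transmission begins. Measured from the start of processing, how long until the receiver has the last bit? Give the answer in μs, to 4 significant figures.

L = 1000 × 8 = 8000 bits.
Transmission delay = L/R = 8000 / 5300000 = 1509.43 μs.
Propagation delay = d/s = 530 m / 195000000 m/s = 2.71795 μs.
Plus processing delay 0.12 ms = 120 μs.
Total = 1632 μs.

1632 μs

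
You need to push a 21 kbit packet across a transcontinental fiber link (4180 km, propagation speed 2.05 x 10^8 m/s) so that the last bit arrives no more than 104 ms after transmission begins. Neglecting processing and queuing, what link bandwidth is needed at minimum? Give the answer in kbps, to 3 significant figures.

251 kbps

Propagation delay = 4180000 / 2.05e+08 = 20.3902 ms.
Transmission budget = 104 − 20.3902 = 83.6098 ms.
R ≥ L / t_tx = 21000 bits / 0.0836098 s = 251 kbps.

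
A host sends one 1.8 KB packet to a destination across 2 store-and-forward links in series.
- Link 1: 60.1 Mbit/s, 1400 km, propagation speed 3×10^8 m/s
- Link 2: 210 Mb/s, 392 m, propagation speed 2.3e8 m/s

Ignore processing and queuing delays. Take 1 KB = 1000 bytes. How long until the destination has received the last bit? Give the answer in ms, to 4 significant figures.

4.977 ms

L = 14400 bits.
Transmission delays (L/R per hop): 0.239601, 0.0685714 ms; sum = 0.308172 ms.
Propagation delays (d/s per hop): 4.66667, 0.00170435 ms; sum = 4.66837 ms.
End-to-end = 4.977 ms.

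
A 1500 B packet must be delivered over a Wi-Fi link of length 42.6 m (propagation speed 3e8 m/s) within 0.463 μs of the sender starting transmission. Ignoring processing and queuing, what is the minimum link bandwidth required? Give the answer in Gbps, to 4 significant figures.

37.38 Gbps

L = 12000 bits.
Propagation delay = 42.6 / 300000000 = 0.142 μs.
Transmission budget = 0.463 − 0.142 = 0.321 μs.
R ≥ L / t_tx = 12000 bits / 3.21e-07 s = 37.38 Gbps.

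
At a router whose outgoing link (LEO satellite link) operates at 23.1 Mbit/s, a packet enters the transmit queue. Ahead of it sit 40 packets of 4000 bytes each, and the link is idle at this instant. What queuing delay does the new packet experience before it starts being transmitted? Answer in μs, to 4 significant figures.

55410 μs

Each queued packet: L/R = 32000/23100000 = 1385.28 μs.
40 queued → 55411.3 μs.
Queuing delay = 55410 μs.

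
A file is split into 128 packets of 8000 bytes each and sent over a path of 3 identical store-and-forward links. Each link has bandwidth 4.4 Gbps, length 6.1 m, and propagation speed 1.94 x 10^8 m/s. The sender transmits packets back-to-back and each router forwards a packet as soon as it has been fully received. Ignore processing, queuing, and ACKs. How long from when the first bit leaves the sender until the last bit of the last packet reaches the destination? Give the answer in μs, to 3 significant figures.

1890 μs

Per-hop transmission t_tx = L/R = 64000/4400000000 = 14.5455 μs.
Per-hop propagation t_prop = 6.1/194000000 = 0.0314433 μs.
Pipeline fill: first packet needs 3·t_tx to clear all hops; remaining 127 packets each add one t_tx.
Total = (3+128-1)·t_tx + 3·t_prop = 130·14.5455 + 3·0.0314433 = 1890 μs.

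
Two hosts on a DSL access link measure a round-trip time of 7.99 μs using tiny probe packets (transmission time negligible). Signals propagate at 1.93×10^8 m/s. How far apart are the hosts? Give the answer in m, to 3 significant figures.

771 m

One-way propagation = RTT/2 = 3.995 μs.
d = s × t = 193000000 × 3.995e-06 = 771 m.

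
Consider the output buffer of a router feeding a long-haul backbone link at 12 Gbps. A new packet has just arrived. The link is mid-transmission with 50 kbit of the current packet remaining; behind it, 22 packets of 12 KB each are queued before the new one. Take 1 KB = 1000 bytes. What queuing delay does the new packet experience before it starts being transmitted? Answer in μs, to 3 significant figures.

Each queued packet: L/R = 96000/12000000000 = 8 μs.
22 queued → 176 μs.
Plus remaining 50000 bits of current packet: 4.16667 μs.
Queuing delay = 180 μs.

180 μs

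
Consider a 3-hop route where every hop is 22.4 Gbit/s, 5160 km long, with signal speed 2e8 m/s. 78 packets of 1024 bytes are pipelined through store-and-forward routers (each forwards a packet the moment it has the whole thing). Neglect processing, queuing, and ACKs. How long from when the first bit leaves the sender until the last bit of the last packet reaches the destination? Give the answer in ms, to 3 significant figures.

Per-hop transmission t_tx = L/R = 8192/22400000000 = 0.000365714 ms.
Per-hop propagation t_prop = 5160000/200000000 = 25.8 ms.
Pipeline fill: first packet needs 3·t_tx to clear all hops; remaining 77 packets each add one t_tx.
Total = (3+78-1)·t_tx + 3·t_prop = 80·0.000365714 + 3·25.8 = 77.4 ms.

77.4 ms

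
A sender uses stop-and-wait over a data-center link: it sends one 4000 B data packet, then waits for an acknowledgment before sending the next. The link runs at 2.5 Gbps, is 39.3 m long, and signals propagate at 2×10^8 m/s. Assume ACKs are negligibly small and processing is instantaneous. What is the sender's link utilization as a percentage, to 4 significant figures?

t_tx = L/R = 32000/2500000000 = 1.28e-05 s.
t_prop = 39.3/200000000 = 1.965e-07 s; RTT = 3.93e-07 s.
Cycle = t_tx + RTT = 1.3193e-05 s.
Utilization = t_tx / cycle = 1.28e-05/1.3193e-05 = 97.02 %.

97.02 %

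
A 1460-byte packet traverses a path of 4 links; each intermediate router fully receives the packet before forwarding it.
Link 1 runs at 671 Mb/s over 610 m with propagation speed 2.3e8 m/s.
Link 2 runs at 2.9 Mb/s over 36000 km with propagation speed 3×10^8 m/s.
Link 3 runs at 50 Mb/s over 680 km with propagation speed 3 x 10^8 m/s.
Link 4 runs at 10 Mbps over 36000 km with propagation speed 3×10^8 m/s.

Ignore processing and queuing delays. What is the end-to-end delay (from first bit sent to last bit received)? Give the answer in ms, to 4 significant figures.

247.7 ms

L = 1460 × 8 = 11680 bits.
Transmission delays (L/R per hop): 0.0174069, 4.02759, 0.2336, 1.168 ms; sum = 5.44659 ms.
Propagation delays (d/s per hop): 0.00265217, 120, 2.26667, 120 ms; sum = 242.269 ms.
End-to-end = 247.7 ms.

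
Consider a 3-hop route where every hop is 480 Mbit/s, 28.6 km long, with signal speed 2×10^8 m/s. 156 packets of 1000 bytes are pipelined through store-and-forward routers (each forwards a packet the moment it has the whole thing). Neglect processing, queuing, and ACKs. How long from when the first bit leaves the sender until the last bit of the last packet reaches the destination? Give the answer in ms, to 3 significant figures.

Per-hop transmission t_tx = L/R = 8000/480000000 = 0.0166667 ms.
Per-hop propagation t_prop = 28600/200000000 = 0.143 ms.
Pipeline fill: first packet needs 3·t_tx to clear all hops; remaining 155 packets each add one t_tx.
Total = (3+156-1)·t_tx + 3·t_prop = 158·0.0166667 + 3·0.143 = 3.06 ms.

3.06 ms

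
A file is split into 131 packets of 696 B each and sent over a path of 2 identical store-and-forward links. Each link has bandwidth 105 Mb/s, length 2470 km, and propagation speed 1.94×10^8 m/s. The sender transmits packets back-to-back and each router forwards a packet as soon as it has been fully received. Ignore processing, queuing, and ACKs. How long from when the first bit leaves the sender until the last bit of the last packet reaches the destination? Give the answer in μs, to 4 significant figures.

Per-hop transmission t_tx = L/R = 5568/105000000 = 53.0286 μs.
Per-hop propagation t_prop = 2470000/194000000 = 12732 μs.
Pipeline fill: first packet needs 2·t_tx to clear all hops; remaining 130 packets each add one t_tx.
Total = (2+131-1)·t_tx + 2·t_prop = 132·53.0286 + 2·12732 = 32460 μs.

32460 μs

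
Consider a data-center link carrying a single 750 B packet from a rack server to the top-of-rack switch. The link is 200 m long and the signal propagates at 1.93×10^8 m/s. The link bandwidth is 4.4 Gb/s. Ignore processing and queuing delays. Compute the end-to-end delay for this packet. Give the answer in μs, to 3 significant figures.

L = 750 × 8 = 6000 bits.
Transmission delay = L/R = 6000 / 4400000000 = 1.36364 μs.
Propagation delay = d/s = 200 m / 193000000 m/s = 1.03627 μs.
Total = 2.40 μs.

2.40 μs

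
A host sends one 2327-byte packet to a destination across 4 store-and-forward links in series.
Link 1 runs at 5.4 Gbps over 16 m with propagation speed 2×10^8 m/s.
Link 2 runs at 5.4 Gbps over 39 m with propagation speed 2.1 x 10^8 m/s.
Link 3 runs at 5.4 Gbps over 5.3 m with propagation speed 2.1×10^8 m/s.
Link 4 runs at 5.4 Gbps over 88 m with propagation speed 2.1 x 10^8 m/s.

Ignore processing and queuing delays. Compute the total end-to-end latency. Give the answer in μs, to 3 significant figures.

L = 2327 × 8 = 18616 bits.
Transmission delay per hop = L/R = 18616/5400000000 = 3.44741 μs; 4 hops → 13.7896 μs.
Propagation delays (d/s per hop): 0.08, 0.185714, 0.0252381, 0.419048 μs; sum = 0.71 μs.
End-to-end = 14.5 μs.

14.5 μs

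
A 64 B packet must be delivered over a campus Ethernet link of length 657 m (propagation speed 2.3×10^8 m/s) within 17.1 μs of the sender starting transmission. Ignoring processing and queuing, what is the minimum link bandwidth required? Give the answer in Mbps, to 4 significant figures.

L = 512 bits.
Propagation delay = 657 / 2.3e+08 = 2.85652 μs.
Transmission budget = 17.1 − 2.85652 = 14.2435 μs.
R ≥ L / t_tx = 512 bits / 1.42435e-05 s = 35.95 Mbps.

35.95 Mbps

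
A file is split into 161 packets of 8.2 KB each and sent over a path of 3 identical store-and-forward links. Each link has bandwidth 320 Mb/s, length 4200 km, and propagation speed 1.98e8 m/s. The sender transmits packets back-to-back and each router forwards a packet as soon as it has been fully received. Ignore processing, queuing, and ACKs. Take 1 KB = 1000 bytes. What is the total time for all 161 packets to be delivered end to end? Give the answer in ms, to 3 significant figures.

Per-hop transmission t_tx = L/R = 65600/320000000 = 0.205 ms.
Per-hop propagation t_prop = 4200000/198000000 = 21.2121 ms.
Pipeline fill: first packet needs 3·t_tx to clear all hops; remaining 160 packets each add one t_tx.
Total = (3+161-1)·t_tx + 3·t_prop = 163·0.205 + 3·21.2121 = 97.1 ms.

97.1 ms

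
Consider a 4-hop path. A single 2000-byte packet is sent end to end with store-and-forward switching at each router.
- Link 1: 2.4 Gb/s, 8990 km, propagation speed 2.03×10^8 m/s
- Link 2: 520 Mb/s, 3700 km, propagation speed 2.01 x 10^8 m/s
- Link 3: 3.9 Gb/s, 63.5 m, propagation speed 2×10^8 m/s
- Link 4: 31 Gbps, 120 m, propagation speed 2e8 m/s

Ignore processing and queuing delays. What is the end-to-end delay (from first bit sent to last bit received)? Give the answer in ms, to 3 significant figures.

62.7 ms

L = 2000 × 8 = 16000 bits.
Transmission delays (L/R per hop): 0.00666667, 0.0307692, 0.00410256, 0.000516129 ms; sum = 0.0420546 ms.
Propagation delays (d/s per hop): 44.2857, 18.408, 0.0003175, 0.0006 ms; sum = 62.6946 ms.
End-to-end = 62.7 ms.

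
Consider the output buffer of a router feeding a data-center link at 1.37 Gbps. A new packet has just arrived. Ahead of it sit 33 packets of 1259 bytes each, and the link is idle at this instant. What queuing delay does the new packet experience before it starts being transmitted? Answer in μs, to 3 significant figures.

243 μs

Each queued packet: L/R = 10072/1370000000 = 7.35182 μs.
33 queued → 242.61 μs.
Queuing delay = 243 μs.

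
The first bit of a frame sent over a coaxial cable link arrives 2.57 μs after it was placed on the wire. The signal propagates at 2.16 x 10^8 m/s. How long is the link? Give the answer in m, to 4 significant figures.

d = s × t_prop = 216000000 × 2.57e-06 = 555.1 m.

555.1 m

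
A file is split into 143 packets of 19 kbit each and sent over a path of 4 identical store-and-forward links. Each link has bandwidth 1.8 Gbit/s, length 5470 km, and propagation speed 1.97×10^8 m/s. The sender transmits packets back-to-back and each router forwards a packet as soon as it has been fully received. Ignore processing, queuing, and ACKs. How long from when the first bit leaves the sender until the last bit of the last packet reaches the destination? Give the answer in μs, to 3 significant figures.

Per-hop transmission t_tx = L/R = 19000/1800000000 = 10.5556 μs.
Per-hop propagation t_prop = 5470000/197000000 = 27766.5 μs.
Pipeline fill: first packet needs 4·t_tx to clear all hops; remaining 142 packets each add one t_tx.
Total = (4+143-1)·t_tx + 4·t_prop = 146·10.5556 + 4·27766.5 = 113000 μs.

113000 μs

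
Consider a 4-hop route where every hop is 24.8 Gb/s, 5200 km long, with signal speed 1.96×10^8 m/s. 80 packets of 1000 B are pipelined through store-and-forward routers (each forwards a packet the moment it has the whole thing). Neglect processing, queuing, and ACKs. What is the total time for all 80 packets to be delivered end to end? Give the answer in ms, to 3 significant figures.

Per-hop transmission t_tx = L/R = 8000/24800000000 = 0.000322581 ms.
Per-hop propagation t_prop = 5200000/196000000 = 26.5306 ms.
Pipeline fill: first packet needs 4·t_tx to clear all hops; remaining 79 packets each add one t_tx.
Total = (4+80-1)·t_tx + 4·t_prop = 83·0.000322581 + 4·26.5306 = 106 ms.

106 ms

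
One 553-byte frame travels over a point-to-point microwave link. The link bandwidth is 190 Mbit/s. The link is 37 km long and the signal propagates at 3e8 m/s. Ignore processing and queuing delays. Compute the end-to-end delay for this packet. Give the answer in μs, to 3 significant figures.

147 μs

L = 553 × 8 = 4424 bits.
Transmission delay = L/R = 4424 / 190000000 = 23.2842 μs.
Propagation delay = d/s = 37000 m / 300000000 m/s = 123.333 μs.
Total = 147 μs.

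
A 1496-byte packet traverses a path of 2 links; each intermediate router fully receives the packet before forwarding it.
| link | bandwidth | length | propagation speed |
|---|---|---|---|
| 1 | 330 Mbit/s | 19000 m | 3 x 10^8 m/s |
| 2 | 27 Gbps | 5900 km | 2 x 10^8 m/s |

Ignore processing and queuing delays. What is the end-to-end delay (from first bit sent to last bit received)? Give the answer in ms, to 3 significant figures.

L = 1496 × 8 = 11968 bits.
Transmission delays (L/R per hop): 0.0362667, 0.000443259 ms; sum = 0.0367099 ms.
Propagation delays (d/s per hop): 0.0633333, 29.5 ms; sum = 29.5633 ms.
End-to-end = 29.6 ms.

29.6 ms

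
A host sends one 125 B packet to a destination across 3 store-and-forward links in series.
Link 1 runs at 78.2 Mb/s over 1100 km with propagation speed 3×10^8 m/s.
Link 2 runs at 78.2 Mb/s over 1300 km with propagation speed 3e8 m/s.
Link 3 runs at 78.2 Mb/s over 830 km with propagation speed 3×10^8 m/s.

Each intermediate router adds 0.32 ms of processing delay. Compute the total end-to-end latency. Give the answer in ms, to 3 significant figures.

11.4 ms

L = 125 × 8 = 1000 bits.
Transmission delay per hop = L/R = 1000/78200000 = 0.0127877 ms; 3 hops → 0.0383632 ms.
Propagation delays (d/s per hop): 3.66667, 4.33333, 2.76667 ms; sum = 10.7667 ms.
Processing at 2 router(s): 2 × 0.32 ms = 0.64 ms.
End-to-end = 11.4 ms.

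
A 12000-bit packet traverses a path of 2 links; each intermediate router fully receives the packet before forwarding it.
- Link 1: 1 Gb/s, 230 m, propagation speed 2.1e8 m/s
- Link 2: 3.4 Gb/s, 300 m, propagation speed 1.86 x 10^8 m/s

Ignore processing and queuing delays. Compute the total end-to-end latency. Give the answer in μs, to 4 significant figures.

18.24 μs

Transmission delays (L/R per hop): 12, 3.52941 μs; sum = 15.5294 μs.
Propagation delays (d/s per hop): 1.09524, 1.6129 μs; sum = 2.70814 μs.
End-to-end = 18.24 μs.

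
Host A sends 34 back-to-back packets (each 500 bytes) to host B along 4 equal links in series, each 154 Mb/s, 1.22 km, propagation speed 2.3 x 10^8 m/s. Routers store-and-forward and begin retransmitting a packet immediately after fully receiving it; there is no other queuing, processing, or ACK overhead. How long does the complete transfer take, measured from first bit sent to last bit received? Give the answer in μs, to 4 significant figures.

Per-hop transmission t_tx = L/R = 4000/154000000 = 25.974 μs.
Per-hop propagation t_prop = 1220/2.3e+08 = 5.30435 μs.
Pipeline fill: first packet needs 4·t_tx to clear all hops; remaining 33 packets each add one t_tx.
Total = (4+34-1)·t_tx + 4·t_prop = 37·25.974 + 4·5.30435 = 982.3 μs.

982.3 μs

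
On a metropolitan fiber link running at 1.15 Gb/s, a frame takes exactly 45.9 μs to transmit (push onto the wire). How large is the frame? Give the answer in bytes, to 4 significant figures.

L = R × t_tx = 1150000000 b/s × 4.59e-05 s = 52785 bits.
In bytes: 52785 / 8 = 6598 bytes.

6598 bytes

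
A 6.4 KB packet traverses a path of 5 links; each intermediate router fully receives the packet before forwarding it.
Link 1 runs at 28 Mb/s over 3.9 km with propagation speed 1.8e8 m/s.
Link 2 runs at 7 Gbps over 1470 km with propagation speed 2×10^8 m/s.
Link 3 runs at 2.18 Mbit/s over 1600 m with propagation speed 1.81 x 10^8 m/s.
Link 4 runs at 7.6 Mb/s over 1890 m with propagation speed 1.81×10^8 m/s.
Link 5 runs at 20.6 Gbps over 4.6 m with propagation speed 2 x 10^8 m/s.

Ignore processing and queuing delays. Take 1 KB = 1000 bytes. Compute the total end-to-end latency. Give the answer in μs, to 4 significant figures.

39450 μs

L = 51200 bits.
Transmission delays (L/R per hop): 1828.57, 7.31429, 23486.2, 6736.84, 2.48544 μs; sum = 32061.5 μs.
Propagation delays (d/s per hop): 21.6667, 7350, 8.83978, 10.442, 0.023 μs; sum = 7390.97 μs.
End-to-end = 39450 μs.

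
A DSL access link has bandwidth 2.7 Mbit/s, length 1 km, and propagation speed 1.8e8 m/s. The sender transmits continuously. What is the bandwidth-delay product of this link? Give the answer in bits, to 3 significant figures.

Propagation delay = 1000 / 180000000 = 5.55556e-06 s.
BDP = R × t_prop = 2700000 × 5.55556e-06 = 15 bits.

15.0 bits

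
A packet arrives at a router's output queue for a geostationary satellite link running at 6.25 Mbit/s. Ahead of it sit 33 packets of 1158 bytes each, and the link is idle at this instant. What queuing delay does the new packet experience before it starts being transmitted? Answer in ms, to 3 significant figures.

48.9 ms

Each queued packet: L/R = 9264/6250000 = 1.48224 ms.
33 queued → 48.9139 ms.
Queuing delay = 48.9 ms.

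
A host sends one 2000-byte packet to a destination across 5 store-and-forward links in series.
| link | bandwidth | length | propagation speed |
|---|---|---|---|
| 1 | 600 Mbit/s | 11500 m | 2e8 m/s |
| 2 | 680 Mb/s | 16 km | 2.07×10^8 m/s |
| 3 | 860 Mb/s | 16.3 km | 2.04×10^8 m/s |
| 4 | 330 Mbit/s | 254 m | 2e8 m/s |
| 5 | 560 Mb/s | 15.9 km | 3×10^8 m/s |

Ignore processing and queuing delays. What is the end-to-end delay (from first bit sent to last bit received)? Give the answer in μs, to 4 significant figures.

414.8 μs

L = 2000 × 8 = 16000 bits.
Transmission delays (L/R per hop): 26.6667, 23.5294, 18.6047, 48.4848, 28.5714 μs; sum = 145.857 μs.
Propagation delays (d/s per hop): 57.5, 77.2947, 79.902, 1.27, 53 μs; sum = 268.967 μs.
End-to-end = 414.8 μs.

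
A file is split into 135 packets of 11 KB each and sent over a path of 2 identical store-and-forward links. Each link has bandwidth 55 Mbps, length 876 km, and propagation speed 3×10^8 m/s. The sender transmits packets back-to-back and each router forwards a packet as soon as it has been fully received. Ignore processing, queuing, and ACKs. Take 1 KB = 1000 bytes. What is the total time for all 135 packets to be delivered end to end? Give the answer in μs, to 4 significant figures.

223400 μs

Per-hop transmission t_tx = L/R = 88000/55000000 = 1600 μs.
Per-hop propagation t_prop = 876000/300000000 = 2920 μs.
Pipeline fill: first packet needs 2·t_tx to clear all hops; remaining 134 packets each add one t_tx.
Total = (2+135-1)·t_tx + 2·t_prop = 136·1600 + 2·2920 = 223400 μs.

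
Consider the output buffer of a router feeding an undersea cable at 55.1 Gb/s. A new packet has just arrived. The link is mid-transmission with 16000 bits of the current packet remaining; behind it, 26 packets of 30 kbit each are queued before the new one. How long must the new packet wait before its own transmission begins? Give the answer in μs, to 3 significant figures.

14.4 μs

Each queued packet: L/R = 30000/55100000000 = 0.544465 μs.
26 queued → 14.1561 μs.
Plus remaining 16000 bits of current packet: 0.290381 μs.
Queuing delay = 14.4 μs.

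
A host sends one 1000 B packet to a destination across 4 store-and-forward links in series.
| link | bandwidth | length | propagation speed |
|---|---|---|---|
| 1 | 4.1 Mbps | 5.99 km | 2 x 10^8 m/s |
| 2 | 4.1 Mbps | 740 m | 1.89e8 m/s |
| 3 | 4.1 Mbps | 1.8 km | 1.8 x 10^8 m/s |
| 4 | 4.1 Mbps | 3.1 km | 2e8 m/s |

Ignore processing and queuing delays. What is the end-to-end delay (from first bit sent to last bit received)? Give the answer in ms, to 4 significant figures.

L = 1000 × 8 = 8000 bits.
Transmission delay per hop = L/R = 8000/4.1e+06 = 1.95122 ms; 4 hops → 7.80488 ms.
Propagation delays (d/s per hop): 0.02995, 0.00391534, 0.01, 0.0155 ms; sum = 0.0593653 ms.
End-to-end = 7.864 ms.

7.864 ms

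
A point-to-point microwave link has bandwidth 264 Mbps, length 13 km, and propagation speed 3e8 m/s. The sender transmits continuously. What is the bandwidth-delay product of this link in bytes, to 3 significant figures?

1430 bytes

Propagation delay = 13000 / 300000000 = 4.33333e-05 s.
BDP = R × t_prop = 264000000 × 4.33333e-05 = 11440 bits.
In bytes: 11440/8 = 1430 bytes.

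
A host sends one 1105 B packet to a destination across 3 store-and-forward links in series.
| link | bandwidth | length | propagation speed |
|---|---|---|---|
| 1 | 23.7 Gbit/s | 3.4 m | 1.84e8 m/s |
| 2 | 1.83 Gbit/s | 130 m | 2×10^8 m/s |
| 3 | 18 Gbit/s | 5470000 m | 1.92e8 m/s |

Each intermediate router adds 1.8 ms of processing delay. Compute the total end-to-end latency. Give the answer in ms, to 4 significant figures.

32.10 ms

L = 1105 × 8 = 8840 bits.
Transmission delays (L/R per hop): 0.000372996, 0.0048306, 0.000491111 ms; sum = 0.00569471 ms.
Propagation delays (d/s per hop): 1.84783e-05, 0.00065, 28.4896 ms; sum = 28.4903 ms.
Processing at 2 router(s): 2 × 1.8 ms = 3.6 ms.
End-to-end = 32.10 ms.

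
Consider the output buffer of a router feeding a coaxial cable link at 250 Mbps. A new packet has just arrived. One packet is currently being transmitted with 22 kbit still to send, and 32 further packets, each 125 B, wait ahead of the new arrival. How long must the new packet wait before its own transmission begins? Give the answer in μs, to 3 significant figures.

Each queued packet: L/R = 1000/250000000 = 4 μs.
32 queued → 128 μs.
Plus remaining 22000 bits of current packet: 88 μs.
Queuing delay = 216 μs.

216 μs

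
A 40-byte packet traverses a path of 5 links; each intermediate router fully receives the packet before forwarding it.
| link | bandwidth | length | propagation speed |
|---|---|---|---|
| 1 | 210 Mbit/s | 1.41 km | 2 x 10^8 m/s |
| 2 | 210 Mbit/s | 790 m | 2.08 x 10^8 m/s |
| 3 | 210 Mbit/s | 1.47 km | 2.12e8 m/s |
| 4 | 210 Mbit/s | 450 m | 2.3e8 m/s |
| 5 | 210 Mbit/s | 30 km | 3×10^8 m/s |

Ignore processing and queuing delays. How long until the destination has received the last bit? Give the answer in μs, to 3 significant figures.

127 μs

L = 40 × 8 = 320 bits.
Transmission delay per hop = L/R = 320/210000000 = 1.52381 μs; 5 hops → 7.61905 μs.
Propagation delays (d/s per hop): 7.05, 3.79808, 6.93396, 1.95652, 100 μs; sum = 119.739 μs.
End-to-end = 127 μs.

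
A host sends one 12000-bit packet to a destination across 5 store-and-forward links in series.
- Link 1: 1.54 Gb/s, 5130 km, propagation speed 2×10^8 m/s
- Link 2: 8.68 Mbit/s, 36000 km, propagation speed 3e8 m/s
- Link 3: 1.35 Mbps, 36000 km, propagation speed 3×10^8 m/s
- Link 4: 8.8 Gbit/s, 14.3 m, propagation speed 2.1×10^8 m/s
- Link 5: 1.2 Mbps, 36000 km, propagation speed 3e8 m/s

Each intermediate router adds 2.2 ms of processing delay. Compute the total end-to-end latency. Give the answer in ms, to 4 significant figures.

414.7 ms

Transmission delays (L/R per hop): 0.00779221, 1.38249, 8.88889, 0.00136364, 10 ms; sum = 20.2805 ms.
Propagation delays (d/s per hop): 25.65, 120, 120, 6.80952e-05, 120 ms; sum = 385.65 ms.
Processing at 4 router(s): 4 × 2.2 ms = 8.8 ms.
End-to-end = 414.7 ms.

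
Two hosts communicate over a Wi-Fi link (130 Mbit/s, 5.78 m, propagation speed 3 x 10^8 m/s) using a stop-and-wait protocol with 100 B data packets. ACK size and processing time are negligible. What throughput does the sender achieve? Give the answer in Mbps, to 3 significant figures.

t_tx = L/R = 800/130000000 = 6.15385e-06 s.
t_prop = 5.78/300000000 = 1.92667e-08 s; RTT = 3.85333e-08 s.
Cycle = t_tx + RTT = 6.19238e-06 s.
Throughput = L / cycle = 800 / 6.19238e-06 = 129 Mbps.

129 Mbps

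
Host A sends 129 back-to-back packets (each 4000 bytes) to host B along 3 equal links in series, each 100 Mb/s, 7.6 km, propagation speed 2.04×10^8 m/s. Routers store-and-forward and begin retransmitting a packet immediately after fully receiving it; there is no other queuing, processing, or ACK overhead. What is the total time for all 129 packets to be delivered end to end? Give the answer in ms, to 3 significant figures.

42.0 ms

Per-hop transmission t_tx = L/R = 32000/100000000 = 0.32 ms.
Per-hop propagation t_prop = 7600/204000000 = 0.0372549 ms.
Pipeline fill: first packet needs 3·t_tx to clear all hops; remaining 128 packets each add one t_tx.
Total = (3+129-1)·t_tx + 3·t_prop = 131·0.32 + 3·0.0372549 = 42.0 ms.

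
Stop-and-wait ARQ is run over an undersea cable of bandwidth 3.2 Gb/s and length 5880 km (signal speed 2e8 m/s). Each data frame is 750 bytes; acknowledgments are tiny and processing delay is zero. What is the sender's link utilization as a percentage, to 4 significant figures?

t_tx = L/R = 6000/3200000000 = 1.875e-06 s.
t_prop = 5880000/200000000 = 0.0294 s; RTT = 0.0588 s.
Cycle = t_tx + RTT = 0.0588019 s.
Utilization = t_tx / cycle = 1.875e-06/0.0588019 = 0.003189 %.

0.003189 %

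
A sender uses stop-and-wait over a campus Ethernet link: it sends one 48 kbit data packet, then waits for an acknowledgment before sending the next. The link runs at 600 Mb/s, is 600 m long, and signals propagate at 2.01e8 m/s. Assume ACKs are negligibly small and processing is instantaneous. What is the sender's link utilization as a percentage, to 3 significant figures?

t_tx = L/R = 48000/600000000 = 8e-05 s.
t_prop = 600/2.01e+08 = 2.98507e-06 s; RTT = 5.97015e-06 s.
Cycle = t_tx + RTT = 8.59701e-05 s.
Utilization = t_tx / cycle = 8e-05/8.59701e-05 = 93.1 %.

93.1 %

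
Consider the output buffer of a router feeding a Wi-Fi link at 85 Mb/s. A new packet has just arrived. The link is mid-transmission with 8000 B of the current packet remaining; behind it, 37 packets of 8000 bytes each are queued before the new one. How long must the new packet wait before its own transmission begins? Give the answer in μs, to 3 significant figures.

Each queued packet: L/R = 64000/85000000 = 752.941 μs.
37 queued → 27858.8 μs.
Plus remaining 64000 bits of current packet: 752.941 μs.
Queuing delay = 28600 μs.

28600 μs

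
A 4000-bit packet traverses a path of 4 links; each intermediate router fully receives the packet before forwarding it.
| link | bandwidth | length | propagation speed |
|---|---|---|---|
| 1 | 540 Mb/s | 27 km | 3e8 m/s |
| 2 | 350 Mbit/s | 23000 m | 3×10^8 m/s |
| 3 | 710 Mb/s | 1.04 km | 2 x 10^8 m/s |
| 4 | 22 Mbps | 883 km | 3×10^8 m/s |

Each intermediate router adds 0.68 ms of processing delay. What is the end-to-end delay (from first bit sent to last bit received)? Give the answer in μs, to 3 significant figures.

5360 μs

Transmission delays (L/R per hop): 7.40741, 11.4286, 5.6338, 181.818 μs; sum = 206.288 μs.
Propagation delays (d/s per hop): 90, 76.6667, 5.2, 2943.33 μs; sum = 3115.2 μs.
Processing at 3 router(s): 3 × 0.68 ms = 2040 μs.
End-to-end = 5360 μs.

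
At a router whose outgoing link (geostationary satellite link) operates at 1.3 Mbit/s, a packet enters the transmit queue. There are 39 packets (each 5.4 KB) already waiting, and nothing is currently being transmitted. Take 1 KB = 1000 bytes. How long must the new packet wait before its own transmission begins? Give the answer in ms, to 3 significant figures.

Each queued packet: L/R = 43200/1300000 = 33.2308 ms.
39 queued → 1296 ms.
Queuing delay = 1300 ms.

1300 ms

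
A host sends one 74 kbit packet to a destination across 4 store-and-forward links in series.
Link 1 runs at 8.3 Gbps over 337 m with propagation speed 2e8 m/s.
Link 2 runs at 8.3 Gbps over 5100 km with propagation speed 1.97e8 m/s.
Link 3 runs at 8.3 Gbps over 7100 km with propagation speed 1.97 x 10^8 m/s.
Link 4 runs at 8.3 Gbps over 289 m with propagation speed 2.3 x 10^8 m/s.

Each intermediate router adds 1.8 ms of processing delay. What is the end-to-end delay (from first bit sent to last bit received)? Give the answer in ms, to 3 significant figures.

67.4 ms

L = 74000 bits.
Transmission delay per hop = L/R = 74000/8.3e+09 = 0.00891566 ms; 4 hops → 0.0356627 ms.
Propagation delays (d/s per hop): 0.001685, 25.8883, 36.0406, 0.00125652 ms; sum = 61.9319 ms.
Processing at 3 router(s): 3 × 1.8 ms = 5.4 ms.
End-to-end = 67.4 ms.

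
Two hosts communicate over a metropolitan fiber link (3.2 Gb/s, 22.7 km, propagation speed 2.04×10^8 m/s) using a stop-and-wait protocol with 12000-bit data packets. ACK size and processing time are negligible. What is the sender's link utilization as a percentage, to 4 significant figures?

t_tx = L/R = 12000/3200000000 = 3.75e-06 s.
t_prop = 22700/204000000 = 0.000111275 s; RTT = 0.000222549 s.
Cycle = t_tx + RTT = 0.000226299 s.
Utilization = t_tx / cycle = 3.75e-06/0.000226299 = 1.657 %.

1.657 %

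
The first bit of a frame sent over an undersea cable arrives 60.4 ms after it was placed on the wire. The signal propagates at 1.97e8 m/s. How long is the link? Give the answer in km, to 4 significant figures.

d = s × t_prop = 197000000 × 0.0604 = 11900 km.

11900 km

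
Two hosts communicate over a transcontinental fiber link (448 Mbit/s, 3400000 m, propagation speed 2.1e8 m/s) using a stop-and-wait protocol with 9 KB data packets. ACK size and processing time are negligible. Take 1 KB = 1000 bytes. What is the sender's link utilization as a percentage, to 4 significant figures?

t_tx = L/R = 72000/448000000 = 0.000160714 s.
t_prop = 3400000/210000000 = 0.0161905 s; RTT = 0.032381 s.
Cycle = t_tx + RTT = 0.0325417 s.
Utilization = t_tx / cycle = 0.000160714/0.0325417 = 0.4939 %.

0.4939 %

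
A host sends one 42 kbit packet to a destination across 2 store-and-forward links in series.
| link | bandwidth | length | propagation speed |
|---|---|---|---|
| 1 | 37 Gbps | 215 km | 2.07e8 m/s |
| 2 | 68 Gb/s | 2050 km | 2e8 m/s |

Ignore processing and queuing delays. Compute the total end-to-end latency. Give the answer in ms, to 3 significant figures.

L = 42000 bits.
Transmission delays (L/R per hop): 0.00113514, 0.000617647 ms; sum = 0.00175278 ms.
Propagation delays (d/s per hop): 1.03865, 10.25 ms; sum = 11.2886 ms.
End-to-end = 11.3 ms.

11.3 ms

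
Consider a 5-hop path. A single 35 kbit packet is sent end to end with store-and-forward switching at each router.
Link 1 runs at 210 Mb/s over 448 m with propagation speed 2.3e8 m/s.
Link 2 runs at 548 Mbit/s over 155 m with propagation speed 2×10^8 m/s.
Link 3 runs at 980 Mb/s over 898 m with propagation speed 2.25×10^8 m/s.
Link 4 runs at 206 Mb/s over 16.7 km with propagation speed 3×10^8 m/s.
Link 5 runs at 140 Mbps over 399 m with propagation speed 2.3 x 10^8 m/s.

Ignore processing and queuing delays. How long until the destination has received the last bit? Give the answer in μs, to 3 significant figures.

750 μs

L = 35000 bits.
Transmission delays (L/R per hop): 166.667, 63.8686, 35.7143, 169.903, 250 μs; sum = 686.152 μs.
Propagation delays (d/s per hop): 1.94783, 0.775, 3.99111, 55.6667, 1.73478 μs; sum = 64.1154 μs.
End-to-end = 750 μs.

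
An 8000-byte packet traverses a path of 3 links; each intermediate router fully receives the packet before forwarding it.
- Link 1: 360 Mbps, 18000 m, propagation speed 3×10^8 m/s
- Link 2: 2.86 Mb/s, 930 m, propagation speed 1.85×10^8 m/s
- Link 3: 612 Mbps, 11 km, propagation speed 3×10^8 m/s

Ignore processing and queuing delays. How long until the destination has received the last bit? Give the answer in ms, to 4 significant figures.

L = 8000 × 8 = 64000 bits.
Transmission delays (L/R per hop): 0.177778, 22.3776, 0.104575 ms; sum = 22.66 ms.
Propagation delays (d/s per hop): 0.06, 0.00502703, 0.0366667 ms; sum = 0.101694 ms.
End-to-end = 22.76 ms.

22.76 ms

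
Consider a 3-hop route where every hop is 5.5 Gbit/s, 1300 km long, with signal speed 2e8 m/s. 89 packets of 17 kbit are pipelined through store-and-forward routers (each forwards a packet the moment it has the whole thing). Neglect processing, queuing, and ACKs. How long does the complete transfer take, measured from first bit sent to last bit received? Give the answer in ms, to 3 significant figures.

19.8 ms

Per-hop transmission t_tx = L/R = 17000/5500000000 = 0.00309091 ms.
Per-hop propagation t_prop = 1300000/200000000 = 6.5 ms.
Pipeline fill: first packet needs 3·t_tx to clear all hops; remaining 88 packets each add one t_tx.
Total = (3+89-1)·t_tx + 3·t_prop = 91·0.00309091 + 3·6.5 = 19.8 ms.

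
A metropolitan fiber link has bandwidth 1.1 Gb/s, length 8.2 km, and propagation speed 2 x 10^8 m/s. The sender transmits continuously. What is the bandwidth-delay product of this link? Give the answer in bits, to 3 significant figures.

Propagation delay = 8200 / 200000000 = 4.1e-05 s.
BDP = R × t_prop = 1100000000 × 4.1e-05 = 45100 bits.

45100 bits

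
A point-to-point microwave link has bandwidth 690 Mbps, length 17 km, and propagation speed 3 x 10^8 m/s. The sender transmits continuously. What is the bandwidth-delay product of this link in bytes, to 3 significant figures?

4890 bytes

Propagation delay = 17000 / 300000000 = 5.66667e-05 s.
BDP = R × t_prop = 690000000 × 5.66667e-05 = 39100 bits.
In bytes: 39100/8 = 4890 bytes.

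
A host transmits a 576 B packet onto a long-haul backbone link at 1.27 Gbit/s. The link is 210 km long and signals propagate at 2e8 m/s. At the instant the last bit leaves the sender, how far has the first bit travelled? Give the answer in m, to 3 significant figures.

t_tx = L/R = 4608/1270000000 = 3.62835e-06 s.
Distance = s × t_tx = 200000000 × 3.62835e-06 = 726 m.

726 m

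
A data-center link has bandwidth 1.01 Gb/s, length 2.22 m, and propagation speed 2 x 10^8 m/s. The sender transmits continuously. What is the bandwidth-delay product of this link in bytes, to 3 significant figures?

Propagation delay = 2.22 / 200000000 = 1.11e-08 s.
BDP = R × t_prop = 1010000000 × 1.11e-08 = 11.211 bits.
In bytes: 11.211/8 = 1.40 bytes.

1.40 bytes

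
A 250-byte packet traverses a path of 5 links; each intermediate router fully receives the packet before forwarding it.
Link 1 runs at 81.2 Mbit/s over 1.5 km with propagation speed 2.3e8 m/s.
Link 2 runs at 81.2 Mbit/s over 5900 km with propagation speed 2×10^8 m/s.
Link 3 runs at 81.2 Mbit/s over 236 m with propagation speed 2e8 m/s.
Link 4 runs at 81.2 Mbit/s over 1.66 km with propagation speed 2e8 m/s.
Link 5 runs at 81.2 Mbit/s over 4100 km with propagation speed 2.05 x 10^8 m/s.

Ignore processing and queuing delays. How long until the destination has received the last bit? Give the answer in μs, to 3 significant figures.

49600 μs

L = 250 × 8 = 2000 bits.
Transmission delay per hop = L/R = 2000/81200000 = 24.6305 μs; 5 hops → 123.153 μs.
Propagation delays (d/s per hop): 6.52174, 29500, 1.18, 8.3, 20000 μs; sum = 49516 μs.
End-to-end = 49600 μs.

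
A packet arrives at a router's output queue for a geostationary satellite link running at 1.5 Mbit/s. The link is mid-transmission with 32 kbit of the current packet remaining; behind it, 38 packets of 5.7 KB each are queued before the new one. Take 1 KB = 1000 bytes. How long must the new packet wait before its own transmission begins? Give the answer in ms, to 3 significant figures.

Each queued packet: L/R = 45600/1500000 = 30.4 ms.
38 queued → 1155.2 ms.
Plus remaining 32000 bits of current packet: 21.3333 ms.
Queuing delay = 1180 ms.

1180 ms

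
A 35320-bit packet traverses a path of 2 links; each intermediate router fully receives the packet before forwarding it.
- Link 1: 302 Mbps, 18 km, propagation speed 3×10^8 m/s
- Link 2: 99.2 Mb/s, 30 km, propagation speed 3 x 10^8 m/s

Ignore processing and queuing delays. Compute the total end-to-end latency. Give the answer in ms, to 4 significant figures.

Transmission delays (L/R per hop): 0.116954, 0.356048 ms; sum = 0.473002 ms.
Propagation delays (d/s per hop): 0.06, 0.1 ms; sum = 0.16 ms.
End-to-end = 0.6330 ms.

0.6330 ms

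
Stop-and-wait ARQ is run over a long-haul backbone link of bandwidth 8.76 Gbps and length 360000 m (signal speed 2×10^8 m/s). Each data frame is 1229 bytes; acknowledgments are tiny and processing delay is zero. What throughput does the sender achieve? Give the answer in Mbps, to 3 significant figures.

2.73 Mbps

t_tx = L/R = 9832/8760000000 = 1.12237e-06 s.
t_prop = 360000/200000000 = 0.0018 s; RTT = 0.0036 s.
Cycle = t_tx + RTT = 0.00360112 s.
Throughput = L / cycle = 9832 / 0.00360112 = 2.73 Mbps.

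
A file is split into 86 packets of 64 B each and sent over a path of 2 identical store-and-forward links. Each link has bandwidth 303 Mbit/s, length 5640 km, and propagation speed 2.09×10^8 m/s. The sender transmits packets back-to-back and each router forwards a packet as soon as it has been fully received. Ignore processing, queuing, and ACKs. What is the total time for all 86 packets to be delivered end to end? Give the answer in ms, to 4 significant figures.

54.12 ms

Per-hop transmission t_tx = L/R = 512/303000000 = 0.00168977 ms.
Per-hop propagation t_prop = 5640000/209000000 = 26.9856 ms.
Pipeline fill: first packet needs 2·t_tx to clear all hops; remaining 85 packets each add one t_tx.
Total = (2+86-1)·t_tx + 2·t_prop = 87·0.00168977 + 2·26.9856 = 54.12 ms.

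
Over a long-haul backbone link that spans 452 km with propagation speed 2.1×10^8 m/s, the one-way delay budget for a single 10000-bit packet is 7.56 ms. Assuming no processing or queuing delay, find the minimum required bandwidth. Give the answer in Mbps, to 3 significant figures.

1.85 Mbps

Propagation delay = 452000 / 210000000 = 2.15238 ms.
Transmission budget = 7.56 − 2.15238 = 5.40762 ms.
R ≥ L / t_tx = 10000 bits / 0.00540762 s = 1.85 Mbps.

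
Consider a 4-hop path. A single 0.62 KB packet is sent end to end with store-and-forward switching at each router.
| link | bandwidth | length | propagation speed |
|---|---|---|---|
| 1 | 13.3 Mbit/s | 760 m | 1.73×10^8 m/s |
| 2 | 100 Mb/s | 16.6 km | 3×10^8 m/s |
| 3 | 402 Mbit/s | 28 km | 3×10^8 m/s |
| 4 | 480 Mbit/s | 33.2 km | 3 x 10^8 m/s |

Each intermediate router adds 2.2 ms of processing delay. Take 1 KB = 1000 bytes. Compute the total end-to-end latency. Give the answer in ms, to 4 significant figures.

L = 4960 bits.
Transmission delays (L/R per hop): 0.372932, 0.0496, 0.0123383, 0.0103333 ms; sum = 0.445204 ms.
Propagation delays (d/s per hop): 0.00439306, 0.0553333, 0.0933333, 0.110667 ms; sum = 0.263726 ms.
Processing at 3 router(s): 3 × 2.2 ms = 6.6 ms.
End-to-end = 7.309 ms.

7.309 ms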